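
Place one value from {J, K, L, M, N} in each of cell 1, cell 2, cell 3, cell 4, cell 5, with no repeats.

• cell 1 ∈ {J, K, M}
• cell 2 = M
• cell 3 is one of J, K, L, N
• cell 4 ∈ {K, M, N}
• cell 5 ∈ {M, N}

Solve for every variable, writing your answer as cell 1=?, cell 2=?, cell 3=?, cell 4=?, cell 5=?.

cell 2 must be M (only option left). Eliminate M elsewhere: cell 1, cell 4, cell 5.
cell 5's domain is down to {N}, so cell 5 = N. Strike N from cell 3, cell 4.
cell 4 has just one choice, so cell 4 = K. Remove K from cell 1, cell 3.
That leaves cell 1 = J. So cell 3 can't be J.
cell 3 must be L (only option left).

cell 1=J, cell 2=M, cell 3=L, cell 4=K, cell 5=N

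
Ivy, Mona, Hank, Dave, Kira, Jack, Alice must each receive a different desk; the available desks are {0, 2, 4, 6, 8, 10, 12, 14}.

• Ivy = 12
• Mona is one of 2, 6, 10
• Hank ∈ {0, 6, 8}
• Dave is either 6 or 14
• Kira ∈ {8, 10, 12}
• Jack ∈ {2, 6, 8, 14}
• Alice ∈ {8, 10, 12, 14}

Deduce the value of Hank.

0

Ivy's domain is down to {12}, so Ivy = 12. Strike 12 from Kira, Alice.
Among the 6 still-open variables, 0 fits only Hank (and all 6 values in {0, 2, 6, 8, 10, 14} must be used), so Hank = 0.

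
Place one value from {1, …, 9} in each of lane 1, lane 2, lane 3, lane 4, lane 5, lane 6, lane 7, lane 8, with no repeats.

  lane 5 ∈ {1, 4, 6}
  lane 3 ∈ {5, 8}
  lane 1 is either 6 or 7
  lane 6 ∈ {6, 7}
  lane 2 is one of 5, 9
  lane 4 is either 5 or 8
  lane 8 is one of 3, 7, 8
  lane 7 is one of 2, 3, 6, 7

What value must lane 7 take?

The 2 variables lane 1 and lane 6 are confined to {6, 7}, which locks those values in; drop them from lane 5, lane 7, lane 8.
lane 3 and lane 4 share exactly the 2 values {5, 8}; by pigeonhole those values go to them, so strike 5, 8 from lane 2, lane 8.
lane 2 must be 9 (only option left).
That leaves lane 8 = 3. So lane 7 can't be 3.
So lane 7 = 2.

2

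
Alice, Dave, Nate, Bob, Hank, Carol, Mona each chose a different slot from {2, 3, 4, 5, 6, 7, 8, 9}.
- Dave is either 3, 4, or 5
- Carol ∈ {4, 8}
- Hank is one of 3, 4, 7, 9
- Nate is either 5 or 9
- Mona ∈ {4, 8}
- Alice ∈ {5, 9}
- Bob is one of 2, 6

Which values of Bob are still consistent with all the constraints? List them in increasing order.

2, 6

Alice and Nate share exactly the 2 values {5, 9}; by pigeonhole those values go to them, so strike 5, 9 from Dave, Hank.
Carol and Mona between them cover only {4, 8} — a naked pair. Remove those values from Dave, Hank.
Dave must be 3 (only option left). Eliminate 3 elsewhere: Hank.
Hank's domain is down to {7}, so Hank = 7.
No further eliminations apply; Bob can still be any of 2, 6.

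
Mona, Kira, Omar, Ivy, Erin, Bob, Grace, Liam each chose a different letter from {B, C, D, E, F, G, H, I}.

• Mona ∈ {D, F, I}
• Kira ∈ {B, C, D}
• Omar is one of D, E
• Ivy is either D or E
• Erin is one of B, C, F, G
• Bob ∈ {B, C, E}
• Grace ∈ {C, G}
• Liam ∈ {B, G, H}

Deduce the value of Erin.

The 8 variables draw from only 8 values {B, C, D, E, F, G, H, I}, so each is used; only Liam can be H, hence Liam = H.
The 7 still-open variables draw from only 7 values {B, C, D, E, F, G, I}, so each is used; only Mona can be I, hence Mona = I.
The 6 still-open variables draw from only 6 values {B, C, D, E, F, G}, so each is used; only Erin can be F, hence Erin = F.

F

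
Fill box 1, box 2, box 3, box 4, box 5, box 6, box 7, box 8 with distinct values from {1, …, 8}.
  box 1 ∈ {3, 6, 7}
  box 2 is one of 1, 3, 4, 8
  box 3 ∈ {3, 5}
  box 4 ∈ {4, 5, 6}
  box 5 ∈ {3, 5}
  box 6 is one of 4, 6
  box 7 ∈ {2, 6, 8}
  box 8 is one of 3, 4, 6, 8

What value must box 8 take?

8

Among the 8 variables, 1 fits only box 2 (and all 8 values in {1, 2, 3, 4, 5, 6, 7, 8} must be used), so box 2 = 1.
Among the 7 still-open variables, 2 fits only box 7 (and all 7 values in {2, 3, 4, 5, 6, 7, 8} must be used), so box 7 = 2.
Among the 6 still-open variables, 7 fits only box 1 (and all 6 values in {3, 4, 5, 6, 7, 8} must be used), so box 1 = 7.
Among the 5 still-open variables, 8 fits only box 8 (and all 5 values in {3, 4, 5, 6, 8} must be used), so box 8 = 8.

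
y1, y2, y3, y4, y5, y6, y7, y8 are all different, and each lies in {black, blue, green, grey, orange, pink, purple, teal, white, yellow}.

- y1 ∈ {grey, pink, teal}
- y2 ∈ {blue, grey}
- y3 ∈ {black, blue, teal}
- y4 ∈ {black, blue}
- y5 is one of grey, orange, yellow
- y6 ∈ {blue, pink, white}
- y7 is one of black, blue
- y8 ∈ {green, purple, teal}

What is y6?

y4 and y7 between them cover only {black, blue} — a naked pair. Remove those values from y2, y3, y6.
y2 has just one choice, so y2 = grey. Remove grey from y1, y5.
y3 has just one choice, so y3 = teal. Eliminate teal elsewhere: y1, y8.
y1 has just one choice, so y1 = pink. So y6 can't be pink.
So y6 = white.

white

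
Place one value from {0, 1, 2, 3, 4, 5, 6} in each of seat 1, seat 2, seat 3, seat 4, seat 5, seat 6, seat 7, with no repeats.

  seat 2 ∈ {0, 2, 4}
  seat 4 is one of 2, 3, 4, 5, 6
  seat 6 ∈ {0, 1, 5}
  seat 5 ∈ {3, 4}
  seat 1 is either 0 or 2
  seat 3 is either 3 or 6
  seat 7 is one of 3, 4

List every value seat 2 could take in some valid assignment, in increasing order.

Among the 7 variables, 1 fits only seat 6 (and all 7 values in {0, 1, 2, 3, 4, 5, 6} must be used), so seat 6 = 1.
Among the 6 still-open variables, 5 fits only seat 4 (and all 6 values in {0, 2, 3, 4, 5, 6} must be used), so seat 4 = 5.
The 5 still-open variables draw from only 5 values {0, 2, 3, 4, 6}, so each is used; only seat 3 can be 6, hence seat 3 = 6.
The 2 variables seat 5 and seat 7 are confined to {3, 4}, which locks those values in; drop them from seat 2.
No further eliminations apply; seat 2 can still be any of 0, 2.

0, 2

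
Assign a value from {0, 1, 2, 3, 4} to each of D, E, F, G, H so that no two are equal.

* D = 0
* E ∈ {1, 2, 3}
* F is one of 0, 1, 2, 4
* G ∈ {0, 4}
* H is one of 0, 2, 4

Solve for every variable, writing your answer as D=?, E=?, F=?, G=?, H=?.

D=0, E=3, F=1, G=4, H=2

D must be 0 (only option left). Remove 0 from F, G, H.
That leaves G = 4. Eliminate 4 elsewhere: F, H.
H must be 2 (only option left). Strike 2 from E, F.
F's domain is down to {1}, so F = 1. Remove 1 from E.
E's domain is down to {3}, so E = 3.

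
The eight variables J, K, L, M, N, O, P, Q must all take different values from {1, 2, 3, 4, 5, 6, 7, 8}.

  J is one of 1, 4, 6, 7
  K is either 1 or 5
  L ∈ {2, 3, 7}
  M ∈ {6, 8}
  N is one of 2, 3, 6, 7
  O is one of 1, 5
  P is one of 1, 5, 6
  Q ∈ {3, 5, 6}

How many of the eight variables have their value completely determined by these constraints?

4

The 8 variables together cover exactly {1, 2, 3, 4, 5, 6, 7, 8} — 8 values for 8 variables — and 4 appears only in J's list, so J = 4.
The 7 still-open variables together cover exactly {1, 2, 3, 5, 6, 7, 8} — 7 values for 7 variables — and 8 appears only in M's list, so M = 8.
The 2 variables K and O are confined to {1, 5}, which locks those values in; drop them from P, Q.
P's domain is down to {6}, so P = 6. Strike 6 from N, Q.
Q's domain is down to {3}, so Q = 3. Eliminate 3 elsewhere: L, N.
Determined: J=4, M=8, P=6, Q=3. The other variables each still have more than one consistent value. That makes 4.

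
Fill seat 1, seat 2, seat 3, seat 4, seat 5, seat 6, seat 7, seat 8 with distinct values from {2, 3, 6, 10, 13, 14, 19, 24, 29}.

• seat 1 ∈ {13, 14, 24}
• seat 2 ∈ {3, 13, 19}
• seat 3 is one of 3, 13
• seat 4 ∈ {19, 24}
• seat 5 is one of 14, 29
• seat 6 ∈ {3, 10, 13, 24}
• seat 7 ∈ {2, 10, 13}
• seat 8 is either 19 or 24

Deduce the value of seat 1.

The 8 variables draw from only 8 values {2, 3, 10, 13, 14, 19, 24, 29}, so each is used; only seat 7 can be 2, hence seat 7 = 2.
The 7 still-open variables together cover exactly {3, 10, 13, 14, 19, 24, 29} — 7 values for 7 variables — and 10 appears only in seat 6's list, so seat 6 = 10.
The 6 still-open variables draw from only 6 values {3, 13, 14, 19, 24, 29}, so each is used; only seat 5 can be 29, hence seat 5 = 29.
The 5 still-open variables draw from only 5 values {3, 13, 14, 19, 24}, so each is used; only seat 1 can be 14, hence seat 1 = 14.

14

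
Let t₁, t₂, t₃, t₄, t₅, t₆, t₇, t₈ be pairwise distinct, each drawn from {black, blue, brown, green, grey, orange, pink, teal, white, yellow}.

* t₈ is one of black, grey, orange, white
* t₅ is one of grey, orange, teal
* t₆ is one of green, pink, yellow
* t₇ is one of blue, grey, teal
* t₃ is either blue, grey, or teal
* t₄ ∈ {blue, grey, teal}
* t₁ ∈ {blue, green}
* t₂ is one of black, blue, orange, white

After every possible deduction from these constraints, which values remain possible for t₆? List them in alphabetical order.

pink, yellow

t₃, t₄, t₇ share exactly the 3 values {blue, grey, teal}; by pigeonhole those values go to them, so strike blue, grey, teal from t₁, t₂, t₅, t₈.
That leaves t₁ = green. So t₆ can't be green.
t₅ has just one choice, so t₅ = orange. Eliminate orange elsewhere: t₂, t₈.
No further eliminations apply; t₆ can still be any of pink, yellow.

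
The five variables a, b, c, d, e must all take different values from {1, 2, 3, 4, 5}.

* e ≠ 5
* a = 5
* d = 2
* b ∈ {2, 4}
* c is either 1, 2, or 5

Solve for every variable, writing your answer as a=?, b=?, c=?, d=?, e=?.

a must be 5 (only option left). Eliminate 5 elsewhere: c.
d must be 2 (only option left). So b, c, e can't be 2.
b has just one choice, so b = 4. Strike 4 from e.
c must be 1 (only option left). Strike 1 from e.
e must be 3 (only option left).

a=5, b=4, c=1, d=2, e=3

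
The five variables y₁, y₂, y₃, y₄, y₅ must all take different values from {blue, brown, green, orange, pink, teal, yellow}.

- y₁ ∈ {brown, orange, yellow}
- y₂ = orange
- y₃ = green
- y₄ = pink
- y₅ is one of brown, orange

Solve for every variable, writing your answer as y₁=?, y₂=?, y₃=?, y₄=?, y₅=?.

y₂ has just one choice, so y₂ = orange. Remove orange from y₁, y₅.
y₃ has just one choice, so y₃ = green.
That leaves y₄ = pink.
y₅'s domain is down to {brown}, so y₅ = brown. Strike brown from y₁.
y₁'s domain is down to {yellow}, so y₁ = yellow.

y₁=yellow, y₂=orange, y₃=green, y₄=pink, y₅=brown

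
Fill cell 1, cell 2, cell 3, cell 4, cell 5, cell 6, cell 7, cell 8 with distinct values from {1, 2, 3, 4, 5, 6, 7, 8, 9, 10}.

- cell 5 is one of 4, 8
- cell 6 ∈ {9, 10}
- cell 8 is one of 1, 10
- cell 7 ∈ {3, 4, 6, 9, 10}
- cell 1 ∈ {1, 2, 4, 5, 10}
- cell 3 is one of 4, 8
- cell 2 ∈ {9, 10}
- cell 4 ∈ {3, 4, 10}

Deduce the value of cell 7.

The 2 variables cell 2 and cell 6 are confined to {9, 10}, which locks those values in; drop them from cell 1, cell 4, cell 7, cell 8.
cell 8 must be 1 (only option left). So cell 1 can't be 1.
cell 3 and cell 5 between them cover only {4, 8} — a naked pair. Remove those values from cell 1, cell 4, cell 7.
cell 4 has just one choice, so cell 4 = 3. Strike 3 from cell 7.
So cell 7 = 6.

6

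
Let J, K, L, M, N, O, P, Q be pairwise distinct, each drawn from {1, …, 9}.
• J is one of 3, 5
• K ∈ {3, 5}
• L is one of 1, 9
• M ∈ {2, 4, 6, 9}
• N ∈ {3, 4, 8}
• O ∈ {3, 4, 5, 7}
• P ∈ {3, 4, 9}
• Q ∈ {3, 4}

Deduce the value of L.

1

J and K share exactly the 2 values {3, 5}; by pigeonhole those values go to them, so strike 3, 5 from N, O, P, Q.
Q has just one choice, so Q = 4. Strike 4 from M, N, O, P.
N's domain is down to {8}, so N = 8.
O has just one choice, so O = 7.
P's domain is down to {9}, so P = 9. Remove 9 from L, M.
So L = 1.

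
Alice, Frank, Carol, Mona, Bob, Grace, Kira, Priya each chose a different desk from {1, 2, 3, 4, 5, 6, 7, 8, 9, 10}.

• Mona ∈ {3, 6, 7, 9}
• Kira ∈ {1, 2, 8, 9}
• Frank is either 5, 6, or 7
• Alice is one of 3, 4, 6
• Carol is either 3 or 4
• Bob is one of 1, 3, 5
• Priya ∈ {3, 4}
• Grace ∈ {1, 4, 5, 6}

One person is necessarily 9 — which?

Carol and Priya between them cover only {3, 4} — a naked pair. Remove those values from Alice, Mona, Bob, Grace.
Alice has just one choice, so Alice = 6. So Frank, Mona, Grace can't be 6.
Bob and Grace between them cover only {1, 5} — a naked pair. Remove those values from Frank, Kira.
That leaves Frank = 7. So Mona can't be 7.
So 9 goes to Mona.

Mona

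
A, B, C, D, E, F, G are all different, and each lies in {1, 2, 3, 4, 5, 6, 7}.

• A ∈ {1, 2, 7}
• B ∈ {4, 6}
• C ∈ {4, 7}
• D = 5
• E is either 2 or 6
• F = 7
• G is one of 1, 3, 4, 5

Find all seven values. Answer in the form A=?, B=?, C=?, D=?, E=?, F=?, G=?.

D's domain is down to {5}, so D = 5. Eliminate 5 elsewhere: G.
F has just one choice, so F = 7. Eliminate 7 elsewhere: A, C.
C's domain is down to {4}, so C = 4. So B, G can't be 4.
B has just one choice, so B = 6. Remove 6 from E.
That leaves E = 2. Remove 2 from A.
A's domain is down to {1}, so A = 1. Eliminate 1 elsewhere: G.
G has just one choice, so G = 3.

A=1, B=6, C=4, D=5, E=2, F=7, G=3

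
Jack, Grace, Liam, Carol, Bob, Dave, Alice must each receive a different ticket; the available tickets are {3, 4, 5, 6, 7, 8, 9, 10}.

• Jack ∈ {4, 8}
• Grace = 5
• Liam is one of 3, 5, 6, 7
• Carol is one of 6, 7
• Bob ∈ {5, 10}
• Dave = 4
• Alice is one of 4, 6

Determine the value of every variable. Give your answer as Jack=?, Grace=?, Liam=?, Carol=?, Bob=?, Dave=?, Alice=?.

Jack=8, Grace=5, Liam=3, Carol=7, Bob=10, Dave=4, Alice=6

Grace's domain is down to {5}, so Grace = 5. Remove 5 from Liam, Bob.
Bob's domain is down to {10}, so Bob = 10.
That leaves Dave = 4. Eliminate 4 elsewhere: Jack, Alice.
Alice must be 6 (only option left). So Liam, Carol can't be 6.
That leaves Jack = 8.
Carol has just one choice, so Carol = 7. Strike 7 from Liam.
Liam's domain is down to {3}, so Liam = 3.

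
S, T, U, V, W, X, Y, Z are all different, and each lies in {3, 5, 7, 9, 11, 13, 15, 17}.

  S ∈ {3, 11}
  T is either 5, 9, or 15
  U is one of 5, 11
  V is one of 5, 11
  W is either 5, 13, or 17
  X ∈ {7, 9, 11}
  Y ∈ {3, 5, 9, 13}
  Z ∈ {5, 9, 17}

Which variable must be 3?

S

The 8 variables together cover exactly {3, 5, 7, 9, 11, 13, 15, 17} — 8 values for 8 variables — and 7 appears only in X's list, so X = 7.
The 7 still-open variables draw from only 7 values {3, 5, 9, 11, 13, 15, 17}, so each is used; only T can be 15, hence T = 15.
U and V share exactly the 2 values {5, 11}; by pigeonhole those values go to them, so strike 5, 11 from S, W, Y, Z.
So 3 goes to S.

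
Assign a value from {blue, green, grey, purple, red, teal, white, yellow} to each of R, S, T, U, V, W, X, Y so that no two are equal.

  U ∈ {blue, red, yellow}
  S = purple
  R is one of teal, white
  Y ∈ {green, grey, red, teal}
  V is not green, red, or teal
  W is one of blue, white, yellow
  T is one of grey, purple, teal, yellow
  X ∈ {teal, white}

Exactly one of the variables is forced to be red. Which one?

U

S has just one choice, so S = purple. So T, V can't be purple.
The 7 still-open variables together cover exactly {blue, green, grey, red, teal, white, yellow} — 7 values for 7 variables — and green appears only in Y's list, so Y = green.
The 6 still-open variables together cover exactly {blue, grey, red, teal, white, yellow} — 6 values for 6 variables — and red appears only in U's list, so U = red.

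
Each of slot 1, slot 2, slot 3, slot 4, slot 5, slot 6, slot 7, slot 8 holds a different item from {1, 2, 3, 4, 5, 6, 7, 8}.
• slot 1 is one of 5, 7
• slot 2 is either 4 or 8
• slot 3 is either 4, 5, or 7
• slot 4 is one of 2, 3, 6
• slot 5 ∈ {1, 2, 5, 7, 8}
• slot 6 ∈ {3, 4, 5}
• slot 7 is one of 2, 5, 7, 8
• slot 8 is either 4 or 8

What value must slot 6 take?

3

The 8 variables draw from only 8 values {1, 2, 3, 4, 5, 6, 7, 8}, so each is used; only slot 5 can be 1, hence slot 5 = 1.
Among the 7 still-open variables, 6 fits only slot 4 (and all 7 values in {2, 3, 4, 5, 6, 7, 8} must be used), so slot 4 = 6.
Among the 6 still-open variables, 2 fits only slot 7 (and all 6 values in {2, 3, 4, 5, 7, 8} must be used), so slot 7 = 2.
The 5 still-open variables draw from only 5 values {3, 4, 5, 7, 8}, so each is used; only slot 6 can be 3, hence slot 6 = 3.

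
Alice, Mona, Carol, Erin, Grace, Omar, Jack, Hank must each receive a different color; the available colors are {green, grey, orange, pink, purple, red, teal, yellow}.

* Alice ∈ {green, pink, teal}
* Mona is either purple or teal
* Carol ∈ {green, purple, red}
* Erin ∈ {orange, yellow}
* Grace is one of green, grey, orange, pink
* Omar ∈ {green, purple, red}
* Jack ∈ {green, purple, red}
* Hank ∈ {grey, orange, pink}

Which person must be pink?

Alice

The 8 variables draw from only 8 values {green, grey, orange, pink, purple, red, teal, yellow}, so each is used; only Erin can be yellow, hence Erin = yellow.
Carol, Omar, Jack share exactly the 3 values {green, purple, red}; by pigeonhole those values go to them, so strike green, purple, red from Alice, Mona, Grace.
That leaves Mona = teal. Eliminate teal elsewhere: Alice.
So pink goes to Alice.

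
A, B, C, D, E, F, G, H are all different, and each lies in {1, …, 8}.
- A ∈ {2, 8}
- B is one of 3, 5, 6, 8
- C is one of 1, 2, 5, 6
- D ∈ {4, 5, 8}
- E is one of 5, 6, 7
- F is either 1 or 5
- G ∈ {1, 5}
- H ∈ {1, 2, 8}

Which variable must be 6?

C

The 8 variables together cover exactly {1, 2, 3, 4, 5, 6, 7, 8} — 8 values for 8 variables — and 3 appears only in B's list, so B = 3.
The 7 still-open variables draw from only 7 values {1, 2, 4, 5, 6, 7, 8}, so each is used; only D can be 4, hence D = 4.
The 6 still-open variables draw from only 6 values {1, 2, 5, 6, 7, 8}, so each is used; only E can be 7, hence E = 7.
The 5 still-open variables together cover exactly {1, 2, 5, 6, 8} — 5 values for 5 variables — and 6 appears only in C's list, so C = 6.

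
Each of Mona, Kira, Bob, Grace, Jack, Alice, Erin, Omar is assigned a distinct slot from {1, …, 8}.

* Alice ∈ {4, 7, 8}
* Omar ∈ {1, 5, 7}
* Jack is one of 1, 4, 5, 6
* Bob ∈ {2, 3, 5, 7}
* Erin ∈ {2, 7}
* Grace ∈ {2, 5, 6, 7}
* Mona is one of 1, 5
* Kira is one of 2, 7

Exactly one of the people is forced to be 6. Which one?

The 8 variables together cover exactly {1, 2, 3, 4, 5, 6, 7, 8} — 8 values for 8 variables — and 3 appears only in Bob's list, so Bob = 3.
The 7 still-open variables draw from only 7 values {1, 2, 4, 5, 6, 7, 8}, so each is used; only Alice can be 8, hence Alice = 8.
The 6 still-open variables draw from only 6 values {1, 2, 4, 5, 6, 7}, so each is used; only Jack can be 4, hence Jack = 4.
The 5 still-open variables together cover exactly {1, 2, 5, 6, 7} — 5 values for 5 variables — and 6 appears only in Grace's list, so Grace = 6.

Grace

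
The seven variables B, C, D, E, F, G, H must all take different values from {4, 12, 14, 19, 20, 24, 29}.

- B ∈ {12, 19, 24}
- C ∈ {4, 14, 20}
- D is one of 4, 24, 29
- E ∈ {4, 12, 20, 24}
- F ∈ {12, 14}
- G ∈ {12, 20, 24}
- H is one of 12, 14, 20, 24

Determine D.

The 7 variables draw from only 7 values {4, 12, 14, 19, 20, 24, 29}, so each is used; only B can be 19, hence B = 19.
Among the 6 still-open variables, 29 fits only D (and all 6 values in {4, 12, 14, 20, 24, 29} must be used), so D = 29.

29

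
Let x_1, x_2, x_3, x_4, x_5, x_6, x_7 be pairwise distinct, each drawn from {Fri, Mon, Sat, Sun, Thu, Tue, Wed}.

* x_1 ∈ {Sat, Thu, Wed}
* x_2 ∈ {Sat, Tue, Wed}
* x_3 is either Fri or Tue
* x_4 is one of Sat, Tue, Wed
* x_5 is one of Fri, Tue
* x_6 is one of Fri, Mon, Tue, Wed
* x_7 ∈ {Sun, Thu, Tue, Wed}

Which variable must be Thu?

The 7 variables draw from only 7 values {Fri, Mon, Sat, Sun, Thu, Tue, Wed}, so each is used; only x_6 can be Mon, hence x_6 = Mon.
The 6 still-open variables together cover exactly {Fri, Sat, Sun, Thu, Tue, Wed} — 6 values for 6 variables — and Sun appears only in x_7's list, so x_7 = Sun.
Among the 5 still-open variables, Thu fits only x_1 (and all 5 values in {Fri, Sat, Thu, Tue, Wed} must be used), so x_1 = Thu.

x_1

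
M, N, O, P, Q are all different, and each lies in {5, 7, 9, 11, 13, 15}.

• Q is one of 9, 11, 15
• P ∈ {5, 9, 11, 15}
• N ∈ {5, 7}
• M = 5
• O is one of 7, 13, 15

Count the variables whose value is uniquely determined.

2

M has just one choice, so M = 5. Strike 5 from N, P.
N must be 7 (only option left). Eliminate 7 elsewhere: O.
Determined: M=5, N=7. The other variables each still have more than one consistent value. That makes 2.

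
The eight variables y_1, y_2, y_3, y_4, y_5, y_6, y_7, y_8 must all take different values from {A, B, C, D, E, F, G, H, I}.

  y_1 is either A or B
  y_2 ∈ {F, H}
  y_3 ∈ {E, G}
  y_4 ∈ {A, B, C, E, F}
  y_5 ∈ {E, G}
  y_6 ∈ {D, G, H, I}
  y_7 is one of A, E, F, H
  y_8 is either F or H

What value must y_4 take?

y_2 and y_8 between them cover only {F, H} — a naked pair. Remove those values from y_4, y_6, y_7.
y_3 and y_5 between them cover only {E, G} — a naked pair. Remove those values from y_4, y_6, y_7.
y_7 must be A (only option left). Remove A from y_1, y_4.
y_1 has just one choice, so y_1 = B. Strike B from y_4.
So y_4 = C.

C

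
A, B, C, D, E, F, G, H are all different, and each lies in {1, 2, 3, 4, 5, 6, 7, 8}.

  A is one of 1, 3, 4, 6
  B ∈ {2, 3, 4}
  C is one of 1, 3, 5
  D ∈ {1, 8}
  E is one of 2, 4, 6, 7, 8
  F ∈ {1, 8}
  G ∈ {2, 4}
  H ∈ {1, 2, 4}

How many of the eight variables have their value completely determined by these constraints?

The 8 variables draw from only 8 values {1, 2, 3, 4, 5, 6, 7, 8}, so each is used; only C can be 5, hence C = 5.
The 7 still-open variables together cover exactly {1, 2, 3, 4, 6, 7, 8} — 7 values for 7 variables — and 7 appears only in E's list, so E = 7.
Among the 6 still-open variables, 6 fits only A (and all 6 values in {1, 2, 3, 4, 6, 8} must be used), so A = 6.
The 5 still-open variables draw from only 5 values {1, 2, 3, 4, 8}, so each is used; only B can be 3, hence B = 3.
D and F between them cover only {1, 8} — a naked pair. Remove those values from H.
Determined: A=6, B=3, C=5, E=7. The other variables each still have more than one consistent value. That makes 4.

4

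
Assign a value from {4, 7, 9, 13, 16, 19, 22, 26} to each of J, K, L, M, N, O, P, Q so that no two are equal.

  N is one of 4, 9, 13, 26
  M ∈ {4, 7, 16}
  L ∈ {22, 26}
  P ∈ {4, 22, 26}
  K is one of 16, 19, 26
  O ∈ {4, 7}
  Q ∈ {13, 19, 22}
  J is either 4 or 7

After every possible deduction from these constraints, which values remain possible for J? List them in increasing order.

4, 7

The 8 variables draw from only 8 values {4, 7, 9, 13, 16, 19, 22, 26}, so each is used; only N can be 9, hence N = 9.
The 7 still-open variables together cover exactly {4, 7, 13, 16, 19, 22, 26} — 7 values for 7 variables — and 13 appears only in Q's list, so Q = 13.
Among the 6 still-open variables, 19 fits only K (and all 6 values in {4, 7, 16, 19, 22, 26} must be used), so K = 19.
The 5 still-open variables draw from only 5 values {4, 7, 16, 22, 26}, so each is used; only M can be 16, hence M = 16.
J and O between them cover only {4, 7} — a naked pair. Remove those values from P.
No further eliminations apply; J can still be any of 4, 7.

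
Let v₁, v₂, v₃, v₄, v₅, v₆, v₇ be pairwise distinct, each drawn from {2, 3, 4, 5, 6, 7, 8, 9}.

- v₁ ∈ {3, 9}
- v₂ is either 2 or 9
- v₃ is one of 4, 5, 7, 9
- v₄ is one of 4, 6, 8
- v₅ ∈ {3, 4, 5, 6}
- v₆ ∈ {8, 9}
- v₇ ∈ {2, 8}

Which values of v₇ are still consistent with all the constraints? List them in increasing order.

The 3 variables v₂, v₆, v₇ are confined to {2, 8, 9}, which locks those values in; drop them from v₁, v₃, v₄.
v₁ must be 3 (only option left). Eliminate 3 elsewhere: v₅.
No further eliminations apply; v₇ can still be any of 2, 8.

2, 8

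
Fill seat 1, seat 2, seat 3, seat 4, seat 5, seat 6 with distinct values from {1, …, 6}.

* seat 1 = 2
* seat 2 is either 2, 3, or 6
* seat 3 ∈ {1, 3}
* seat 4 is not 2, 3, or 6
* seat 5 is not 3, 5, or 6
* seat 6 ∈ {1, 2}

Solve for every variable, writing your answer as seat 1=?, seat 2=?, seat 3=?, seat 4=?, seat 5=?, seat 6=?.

seat 1's domain is down to {2}, so seat 1 = 2. Remove 2 from seat 2, seat 5, seat 6.
That leaves seat 6 = 1. So seat 3, seat 4, seat 5 can't be 1.
That leaves seat 3 = 3. Eliminate 3 elsewhere: seat 2.
seat 5 must be 4 (only option left). Eliminate 4 elsewhere: seat 4.
seat 2 must be 6 (only option left).
That leaves seat 4 = 5.

seat 1=2, seat 2=6, seat 3=3, seat 4=5, seat 5=4, seat 6=1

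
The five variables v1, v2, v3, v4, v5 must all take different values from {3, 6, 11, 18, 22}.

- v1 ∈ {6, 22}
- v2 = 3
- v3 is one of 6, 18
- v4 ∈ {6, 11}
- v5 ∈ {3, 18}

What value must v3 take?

v2 must be 3 (only option left). So v5 can't be 3.
v5's domain is down to {18}, so v5 = 18. Eliminate 18 elsewhere: v3.
So v3 = 6.

6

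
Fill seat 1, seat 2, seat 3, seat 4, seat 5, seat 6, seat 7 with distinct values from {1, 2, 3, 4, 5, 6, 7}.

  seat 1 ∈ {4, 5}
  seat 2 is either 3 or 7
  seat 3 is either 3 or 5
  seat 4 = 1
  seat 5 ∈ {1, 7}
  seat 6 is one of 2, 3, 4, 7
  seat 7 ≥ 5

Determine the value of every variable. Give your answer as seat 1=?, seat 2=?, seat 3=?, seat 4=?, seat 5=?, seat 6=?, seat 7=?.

seat 1=4, seat 2=3, seat 3=5, seat 4=1, seat 5=7, seat 6=2, seat 7=6

seat 4 must be 1 (only option left). Remove 1 from seat 5.
seat 5 has just one choice, so seat 5 = 7. So seat 2, seat 6, seat 7 can't be 7.
seat 2's domain is down to {3}, so seat 2 = 3. So seat 3, seat 6 can't be 3.
That leaves seat 3 = 5. Eliminate 5 elsewhere: seat 1, seat 7.
seat 7 has just one choice, so seat 7 = 6.
seat 1 has just one choice, so seat 1 = 4. Remove 4 from seat 6.
seat 6 has just one choice, so seat 6 = 2.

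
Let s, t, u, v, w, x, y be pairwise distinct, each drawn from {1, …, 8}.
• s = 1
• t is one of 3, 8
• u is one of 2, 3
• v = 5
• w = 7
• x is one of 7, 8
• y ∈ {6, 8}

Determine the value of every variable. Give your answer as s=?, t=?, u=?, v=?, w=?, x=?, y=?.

s must be 1 (only option left).
v must be 5 (only option left).
w must be 7 (only option left). Remove 7 from x.
x has just one choice, so x = 8. Strike 8 from t, y.
y has just one choice, so y = 6.
t must be 3 (only option left). So u can't be 3.
That leaves u = 2.

s=1, t=3, u=2, v=5, w=7, x=8, y=6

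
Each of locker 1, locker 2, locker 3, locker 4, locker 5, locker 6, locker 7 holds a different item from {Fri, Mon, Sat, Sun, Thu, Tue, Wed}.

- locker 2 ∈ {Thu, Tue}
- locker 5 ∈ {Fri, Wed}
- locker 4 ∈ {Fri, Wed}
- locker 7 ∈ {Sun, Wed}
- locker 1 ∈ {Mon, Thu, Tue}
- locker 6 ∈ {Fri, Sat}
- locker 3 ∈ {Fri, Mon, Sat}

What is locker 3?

The 7 variables draw from only 7 values {Fri, Mon, Sat, Sun, Thu, Tue, Wed}, so each is used; only locker 7 can be Sun, hence locker 7 = Sun.
locker 4 and locker 5 share exactly the 2 values {Fri, Wed}; by pigeonhole those values go to them, so strike Fri, Wed from locker 3, locker 6.
locker 6 has just one choice, so locker 6 = Sat. Remove Sat from locker 3.
So locker 3 = Mon.

Mon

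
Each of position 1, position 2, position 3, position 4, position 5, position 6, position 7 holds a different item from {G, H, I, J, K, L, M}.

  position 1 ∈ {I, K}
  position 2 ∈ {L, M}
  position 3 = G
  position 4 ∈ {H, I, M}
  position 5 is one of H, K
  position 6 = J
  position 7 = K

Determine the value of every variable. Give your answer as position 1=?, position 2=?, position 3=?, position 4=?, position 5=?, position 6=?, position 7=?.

position 3 must be G (only option left).
position 6 must be J (only option left).
position 7 has just one choice, so position 7 = K. Strike K from position 1, position 5.
position 1 has just one choice, so position 1 = I. Eliminate I elsewhere: position 4.
position 5 has just one choice, so position 5 = H. Remove H from position 4.
position 4's domain is down to {M}, so position 4 = M. Strike M from position 2.
That leaves position 2 = L.

position 1=I, position 2=L, position 3=G, position 4=M, position 5=H, position 6=J, position 7=K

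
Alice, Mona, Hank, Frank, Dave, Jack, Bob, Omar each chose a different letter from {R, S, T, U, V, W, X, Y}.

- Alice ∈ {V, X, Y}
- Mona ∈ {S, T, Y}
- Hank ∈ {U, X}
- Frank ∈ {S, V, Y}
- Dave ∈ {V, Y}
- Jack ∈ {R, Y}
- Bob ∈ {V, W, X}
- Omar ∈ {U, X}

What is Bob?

The 8 variables draw from only 8 values {R, S, T, U, V, W, X, Y}, so each is used; only Jack can be R, hence Jack = R.
The 7 still-open variables together cover exactly {S, T, U, V, W, X, Y} — 7 values for 7 variables — and T appears only in Mona's list, so Mona = T.
The 6 still-open variables together cover exactly {S, U, V, W, X, Y} — 6 values for 6 variables — and S appears only in Frank's list, so Frank = S.
The 5 still-open variables draw from only 5 values {U, V, W, X, Y}, so each is used; only Bob can be W, hence Bob = W.

W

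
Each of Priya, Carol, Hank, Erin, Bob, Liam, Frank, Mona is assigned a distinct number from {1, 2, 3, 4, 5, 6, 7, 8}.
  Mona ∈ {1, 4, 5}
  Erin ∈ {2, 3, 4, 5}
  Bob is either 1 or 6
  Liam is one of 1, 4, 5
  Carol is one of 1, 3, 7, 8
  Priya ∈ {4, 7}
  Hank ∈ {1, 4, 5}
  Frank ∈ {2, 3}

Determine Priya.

7

The 8 variables together cover exactly {1, 2, 3, 4, 5, 6, 7, 8} — 8 values for 8 variables — and 6 appears only in Bob's list, so Bob = 6.
Among the 7 still-open variables, 8 fits only Carol (and all 7 values in {1, 2, 3, 4, 5, 7, 8} must be used), so Carol = 8.
Among the 6 still-open variables, 7 fits only Priya (and all 6 values in {1, 2, 3, 4, 5, 7} must be used), so Priya = 7.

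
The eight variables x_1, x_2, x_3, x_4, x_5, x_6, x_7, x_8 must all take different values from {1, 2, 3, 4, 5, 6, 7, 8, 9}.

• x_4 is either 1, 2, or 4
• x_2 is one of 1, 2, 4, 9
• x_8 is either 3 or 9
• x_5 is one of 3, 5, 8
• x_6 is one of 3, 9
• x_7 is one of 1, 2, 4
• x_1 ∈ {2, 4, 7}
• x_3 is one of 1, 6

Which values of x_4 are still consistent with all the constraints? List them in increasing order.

x_6 and x_8 between them cover only {3, 9} — a naked pair. Remove those values from x_2, x_5.
x_2, x_4, x_7 share exactly the 3 values {1, 2, 4}; by pigeonhole those values go to them, so strike 1, 2, 4 from x_1, x_3.
x_1 must be 7 (only option left).
x_3's domain is down to {6}, so x_3 = 6.
No further eliminations apply; x_4 can still be any of 1, 2, 4.

1, 2, 4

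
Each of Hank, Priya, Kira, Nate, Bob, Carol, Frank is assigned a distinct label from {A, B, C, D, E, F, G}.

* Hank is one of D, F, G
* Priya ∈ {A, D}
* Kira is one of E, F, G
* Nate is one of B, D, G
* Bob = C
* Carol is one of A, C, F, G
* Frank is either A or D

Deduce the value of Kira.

E

Bob has just one choice, so Bob = C. Eliminate C elsewhere: Carol.
Among the 6 still-open variables, B fits only Nate (and all 6 values in {A, B, D, E, F, G} must be used), so Nate = B.
Among the 5 still-open variables, E fits only Kira (and all 5 values in {A, D, E, F, G} must be used), so Kira = E.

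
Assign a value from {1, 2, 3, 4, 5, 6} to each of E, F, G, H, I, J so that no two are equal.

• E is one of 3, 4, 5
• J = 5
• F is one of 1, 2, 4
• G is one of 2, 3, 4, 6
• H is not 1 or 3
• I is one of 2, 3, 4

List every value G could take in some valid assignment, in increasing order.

J's domain is down to {5}, so J = 5. So E, H can't be 5.
The 5 still-open variables together cover exactly {1, 2, 3, 4, 6} — 5 values for 5 variables — and 1 appears only in F's list, so F = 1.
No further eliminations apply; G can still be any of 2, 3, 4, 6.

2, 3, 4, 6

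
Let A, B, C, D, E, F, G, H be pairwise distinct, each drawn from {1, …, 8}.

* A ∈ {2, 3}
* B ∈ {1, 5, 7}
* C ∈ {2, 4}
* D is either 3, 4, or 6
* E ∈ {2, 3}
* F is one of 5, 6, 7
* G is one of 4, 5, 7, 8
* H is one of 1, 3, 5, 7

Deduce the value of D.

6

The 8 variables draw from only 8 values {1, 2, 3, 4, 5, 6, 7, 8}, so each is used; only G can be 8, hence G = 8.
The 2 variables A and E are confined to {2, 3}, which locks those values in; drop them from C, D, H.
That leaves C = 4. So D can't be 4.
So D = 6.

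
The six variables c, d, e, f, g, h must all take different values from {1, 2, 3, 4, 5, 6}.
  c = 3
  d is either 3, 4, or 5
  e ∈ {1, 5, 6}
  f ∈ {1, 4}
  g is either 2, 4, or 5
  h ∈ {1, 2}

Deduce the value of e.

6

c's domain is down to {3}, so c = 3. Eliminate 3 elsewhere: d.
The 5 still-open variables together cover exactly {1, 2, 4, 5, 6} — 5 values for 5 variables — and 6 appears only in e's list, so e = 6.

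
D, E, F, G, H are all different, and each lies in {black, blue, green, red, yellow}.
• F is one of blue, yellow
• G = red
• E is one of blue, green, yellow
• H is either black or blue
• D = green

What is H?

D has just one choice, so D = green. So E can't be green.
That leaves G = red.
The 3 still-open variables draw from only 3 values {black, blue, yellow}, so each is used; only H can be black, hence H = black.

black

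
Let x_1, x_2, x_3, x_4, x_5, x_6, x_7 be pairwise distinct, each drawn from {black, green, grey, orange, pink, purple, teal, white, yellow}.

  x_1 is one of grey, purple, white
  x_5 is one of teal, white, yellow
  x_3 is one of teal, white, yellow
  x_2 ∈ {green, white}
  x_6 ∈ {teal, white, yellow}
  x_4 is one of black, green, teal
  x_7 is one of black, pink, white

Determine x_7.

pink

x_3, x_5, x_6 between them cover only {teal, white, yellow} — a naked triple. Remove those values from x_1, x_2, x_4, x_7.
x_2 must be green (only option left). Eliminate green elsewhere: x_4.
That leaves x_4 = black. Strike black from x_7.
So x_7 = pink.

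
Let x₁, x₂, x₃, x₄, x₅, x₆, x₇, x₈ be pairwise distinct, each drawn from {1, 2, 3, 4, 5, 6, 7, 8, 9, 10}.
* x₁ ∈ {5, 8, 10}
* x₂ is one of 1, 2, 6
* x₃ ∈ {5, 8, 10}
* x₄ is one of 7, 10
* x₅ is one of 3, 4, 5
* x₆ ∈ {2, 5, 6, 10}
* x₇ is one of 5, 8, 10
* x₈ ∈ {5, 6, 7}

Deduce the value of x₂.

1

The 3 variables x₁, x₃, x₇ are confined to {5, 8, 10}, which locks those values in; drop them from x₄, x₅, x₆, x₈.
That leaves x₄ = 7. Eliminate 7 elsewhere: x₈.
That leaves x₈ = 6. So x₂, x₆ can't be 6.
x₆ has just one choice, so x₆ = 2. Strike 2 from x₂.
So x₂ = 1.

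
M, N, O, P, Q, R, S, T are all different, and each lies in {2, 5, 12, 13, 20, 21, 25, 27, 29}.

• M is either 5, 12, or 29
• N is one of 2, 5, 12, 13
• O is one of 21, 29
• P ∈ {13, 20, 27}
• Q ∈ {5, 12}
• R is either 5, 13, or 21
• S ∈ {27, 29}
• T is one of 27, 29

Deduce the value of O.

21

The 8 variables draw from only 8 values {2, 5, 12, 13, 20, 21, 27, 29}, so each is used; only N can be 2, hence N = 2.
The 7 still-open variables draw from only 7 values {5, 12, 13, 20, 21, 27, 29}, so each is used; only P can be 20, hence P = 20.
Among the 6 still-open variables, 13 fits only R (and all 6 values in {5, 12, 13, 21, 27, 29} must be used), so R = 13.
Among the 5 still-open variables, 21 fits only O (and all 5 values in {5, 12, 21, 27, 29} must be used), so O = 21.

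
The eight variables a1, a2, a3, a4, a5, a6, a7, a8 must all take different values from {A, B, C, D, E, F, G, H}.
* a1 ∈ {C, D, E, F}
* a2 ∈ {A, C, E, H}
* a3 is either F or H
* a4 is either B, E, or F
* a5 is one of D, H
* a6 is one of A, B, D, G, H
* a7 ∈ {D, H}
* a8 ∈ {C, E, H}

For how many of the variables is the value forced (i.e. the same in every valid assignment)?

4

The 8 variables draw from only 8 values {A, B, C, D, E, F, G, H}, so each is used; only a6 can be G, hence a6 = G.
The 7 still-open variables together cover exactly {A, B, C, D, E, F, H} — 7 values for 7 variables — and A appears only in a2's list, so a2 = A.
The 6 still-open variables together cover exactly {B, C, D, E, F, H} — 6 values for 6 variables — and B appears only in a4's list, so a4 = B.
The 2 variables a5 and a7 are confined to {D, H}, which locks those values in; drop them from a1, a3, a8.
That leaves a3 = F. Eliminate F elsewhere: a1.
Determined: a2=A, a3=F, a4=B, a6=G. The other variables each still have more than one consistent value. That makes 4.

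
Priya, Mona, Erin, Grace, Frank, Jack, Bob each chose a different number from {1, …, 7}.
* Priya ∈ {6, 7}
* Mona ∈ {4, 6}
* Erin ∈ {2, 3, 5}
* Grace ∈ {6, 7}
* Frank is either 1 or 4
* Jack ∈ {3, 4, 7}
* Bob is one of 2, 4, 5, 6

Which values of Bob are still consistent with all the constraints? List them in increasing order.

The 7 variables together cover exactly {1, 2, 3, 4, 5, 6, 7} — 7 values for 7 variables — and 1 appears only in Frank's list, so Frank = 1.
Priya and Grace share exactly the 2 values {6, 7}; by pigeonhole those values go to them, so strike 6, 7 from Mona, Jack, Bob.
Mona has just one choice, so Mona = 4. Remove 4 from Jack, Bob.
Jack has just one choice, so Jack = 3. So Erin can't be 3.
No further eliminations apply; Bob can still be any of 2, 5.

2, 5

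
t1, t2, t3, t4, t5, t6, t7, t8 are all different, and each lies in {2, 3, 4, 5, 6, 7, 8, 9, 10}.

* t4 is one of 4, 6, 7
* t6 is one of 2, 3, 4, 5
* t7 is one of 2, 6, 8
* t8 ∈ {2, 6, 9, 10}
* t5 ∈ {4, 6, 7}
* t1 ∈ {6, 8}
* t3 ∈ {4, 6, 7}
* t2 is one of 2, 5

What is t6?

The 3 variables t3, t4, t5 are confined to {4, 6, 7}, which locks those values in; drop them from t1, t6, t7, t8.
t1's domain is down to {8}, so t1 = 8. Eliminate 8 elsewhere: t7.
t7 has just one choice, so t7 = 2. Eliminate 2 elsewhere: t2, t6, t8.
t2 has just one choice, so t2 = 5. Remove 5 from t6.
So t6 = 3.

3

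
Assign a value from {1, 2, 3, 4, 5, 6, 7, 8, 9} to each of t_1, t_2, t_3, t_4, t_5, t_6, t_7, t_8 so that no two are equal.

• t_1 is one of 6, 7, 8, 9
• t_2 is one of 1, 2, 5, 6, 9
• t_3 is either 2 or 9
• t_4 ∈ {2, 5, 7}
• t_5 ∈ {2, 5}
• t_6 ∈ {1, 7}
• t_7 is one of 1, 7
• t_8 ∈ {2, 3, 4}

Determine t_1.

8

t_6 and t_7 share exactly the 2 values {1, 7}; by pigeonhole those values go to them, so strike 1, 7 from t_1, t_2, t_4.
t_4 and t_5 share exactly the 2 values {2, 5}; by pigeonhole those values go to them, so strike 2, 5 from t_2, t_3, t_8.
t_3's domain is down to {9}, so t_3 = 9. Eliminate 9 elsewhere: t_1, t_2.
t_2 must be 6 (only option left). Remove 6 from t_1.
So t_1 = 8.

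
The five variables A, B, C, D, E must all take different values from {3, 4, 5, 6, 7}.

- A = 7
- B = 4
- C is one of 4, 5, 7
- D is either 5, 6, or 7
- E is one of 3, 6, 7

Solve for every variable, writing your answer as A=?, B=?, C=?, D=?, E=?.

A=7, B=4, C=5, D=6, E=3

A has just one choice, so A = 7. So C, D, E can't be 7.
B must be 4 (only option left). Remove 4 from C.
C must be 5 (only option left). Remove 5 from D.
D must be 6 (only option left). Remove 6 from E.
That leaves E = 3.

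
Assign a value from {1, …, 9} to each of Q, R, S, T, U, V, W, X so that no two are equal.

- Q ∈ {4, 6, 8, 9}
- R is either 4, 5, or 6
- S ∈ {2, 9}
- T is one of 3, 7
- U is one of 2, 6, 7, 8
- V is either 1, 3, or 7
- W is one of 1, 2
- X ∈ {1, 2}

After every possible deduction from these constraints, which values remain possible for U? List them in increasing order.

6, 8

W and X share exactly the 2 values {1, 2}; by pigeonhole those values go to them, so strike 1, 2 from S, U, V.
That leaves S = 9. Remove 9 from Q.
T and V share exactly the 2 values {3, 7}; by pigeonhole those values go to them, so strike 3, 7 from U.
No further eliminations apply; U can still be any of 6, 8.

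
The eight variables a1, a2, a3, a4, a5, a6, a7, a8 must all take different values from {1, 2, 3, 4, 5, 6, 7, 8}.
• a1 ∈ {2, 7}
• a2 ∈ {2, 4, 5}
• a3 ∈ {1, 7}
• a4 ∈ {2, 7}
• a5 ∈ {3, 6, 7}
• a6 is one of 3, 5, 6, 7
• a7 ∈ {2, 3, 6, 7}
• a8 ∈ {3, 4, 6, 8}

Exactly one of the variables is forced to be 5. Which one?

Among the 8 variables, 1 fits only a3 (and all 8 values in {1, 2, 3, 4, 5, 6, 7, 8} must be used), so a3 = 1.
The 7 still-open variables together cover exactly {2, 3, 4, 5, 6, 7, 8} — 7 values for 7 variables — and 8 appears only in a8's list, so a8 = 8.
Among the 6 still-open variables, 4 fits only a2 (and all 6 values in {2, 3, 4, 5, 6, 7} must be used), so a2 = 4.
The 5 still-open variables together cover exactly {2, 3, 5, 6, 7} — 5 values for 5 variables — and 5 appears only in a6's list, so a6 = 5.

a6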